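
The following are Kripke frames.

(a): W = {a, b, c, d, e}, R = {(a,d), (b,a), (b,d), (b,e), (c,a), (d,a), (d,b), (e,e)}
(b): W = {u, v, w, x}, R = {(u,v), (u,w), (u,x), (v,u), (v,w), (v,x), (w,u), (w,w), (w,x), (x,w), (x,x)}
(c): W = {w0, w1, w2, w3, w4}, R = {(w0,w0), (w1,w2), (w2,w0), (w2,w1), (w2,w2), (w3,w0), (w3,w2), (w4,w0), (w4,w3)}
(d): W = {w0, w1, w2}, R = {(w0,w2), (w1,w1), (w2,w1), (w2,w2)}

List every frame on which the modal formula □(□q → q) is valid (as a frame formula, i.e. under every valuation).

(d)

This is the axiom for shift-reflexivity; its first-order frame correspondent is ∀x ∀y (Rxy → Ryy).
(a): fails — Rba but not Raa.
(b): fails — Ruv but not Rvv.
(c): fails — Rw2w1 but not Rw1w1.
(d): satisfies the condition.
Valid on: (d).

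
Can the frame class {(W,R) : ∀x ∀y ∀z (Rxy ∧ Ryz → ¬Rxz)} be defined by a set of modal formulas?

Not modally definable

If a class were modally definable it would be closed under surjective bounded morphisms (Goldblatt–Thomason).
The 3-cycle (worlds w0,w1,w2 with w0→w1→w2→w0) is intransitive. Mapping every world to a single reflexive point • is a surjective bounded morphism; the reflexive point is not intransitive (R••∧R•• but R••).
So the class is not modally definable.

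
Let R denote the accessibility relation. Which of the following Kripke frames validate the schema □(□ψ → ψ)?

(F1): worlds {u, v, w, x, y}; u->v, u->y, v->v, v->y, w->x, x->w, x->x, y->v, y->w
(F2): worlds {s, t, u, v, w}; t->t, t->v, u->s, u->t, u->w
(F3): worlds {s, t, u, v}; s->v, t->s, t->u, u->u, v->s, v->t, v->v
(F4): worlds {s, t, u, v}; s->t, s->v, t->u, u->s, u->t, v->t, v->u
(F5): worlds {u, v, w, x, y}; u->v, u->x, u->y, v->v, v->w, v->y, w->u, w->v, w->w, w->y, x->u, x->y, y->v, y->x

Frame correspondent (Sahlqvist): ∀x ∀y (Rxy → Ryy) — i.e. shift-reflexivity.
(F1): fails — Rxw but not Rww.
(F2): fails — Rtv but not Rvv.
(F3): fails — Rvt but not Rtt.
(F4): fails — Rut but not Rtt.
(F5): fails — Ryx but not Rxx.
Valid on no frame.

none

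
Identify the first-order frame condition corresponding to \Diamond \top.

◇⊤ holds at w iff w has a successor, so frame-validity of ◇⊤ is exactly seriality. Equivalently via □ψ → ◇ψ:
Suppose □ψ→◇ψ is valid. At any x set V(ψ)=W. Then □ψ at x, so ◇ψ at x, so x has a successor.

seriality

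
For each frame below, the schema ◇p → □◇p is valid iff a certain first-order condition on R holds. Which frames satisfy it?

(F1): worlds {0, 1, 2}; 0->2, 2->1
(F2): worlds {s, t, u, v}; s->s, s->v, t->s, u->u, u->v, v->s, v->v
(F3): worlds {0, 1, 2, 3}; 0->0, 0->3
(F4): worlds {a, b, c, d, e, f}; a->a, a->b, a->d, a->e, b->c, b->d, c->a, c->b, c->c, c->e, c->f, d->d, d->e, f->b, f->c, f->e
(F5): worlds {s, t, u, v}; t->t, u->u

Frame correspondent (Sahlqvist): ∀x ∀y ∀z (Rxy ∧ Rxz → Ryz) — i.e. the Euclidean property.
(F1): fails — R02 and R02 but not R22.
(F2): fails — Ruv and Ruu but not Rvu.
(F3): fails — R03 and R00 but not R30.
(F4): fails — Rab and Rab but not Rbb.
(F5): ✓.
Valid on: (F5).

(F5)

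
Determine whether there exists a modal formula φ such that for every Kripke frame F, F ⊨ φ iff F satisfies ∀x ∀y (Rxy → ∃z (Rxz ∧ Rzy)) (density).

The condition is density. A defining modal formula is □□p → □p.
Suppose □□p→□p is valid. Take Rxy and set V(p)={w : xR²w}. Then □□p at x, so □p at x, so p at y, i.e. ∃z(Rxz∧Rzy).

Yes — defined by □□p → □p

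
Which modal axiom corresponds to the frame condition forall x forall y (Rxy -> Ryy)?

□(□p → p)

A defining formula is □(□p → p) (the T□ axiom).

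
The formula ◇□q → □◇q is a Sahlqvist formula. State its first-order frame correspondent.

This is the .2 axiom.
Its frame correspondent is convergence — ∀x ∀y ∀z (Rxy ∧ Rxz → ∃w (Ryw ∧ Rzw)).

convergence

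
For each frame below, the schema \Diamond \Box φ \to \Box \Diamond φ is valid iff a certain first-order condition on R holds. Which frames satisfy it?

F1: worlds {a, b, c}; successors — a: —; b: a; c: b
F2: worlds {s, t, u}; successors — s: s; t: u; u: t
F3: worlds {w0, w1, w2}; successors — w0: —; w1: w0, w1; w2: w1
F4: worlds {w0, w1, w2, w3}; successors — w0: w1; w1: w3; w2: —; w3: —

The schema corresponds to convergence: \forall x \forall y \forall z (Rxy \wedge Rxz \to \exists w (Ryw \wedge Rzw)).
F1: fails — Rba and Rba but a and a have no common successor.
F2: ✓.
F3: fails — Rw1w1 and Rw1w0 but w1 and w0 have no common successor.
F4: fails — Rw1w3 and Rw1w3 but w3 and w3 have no common successor.
Valid on: F2.

F2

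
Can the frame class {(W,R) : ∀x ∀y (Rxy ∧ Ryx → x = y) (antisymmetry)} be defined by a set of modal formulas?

Any modally definable frame class is closed under surjective bounded morphisms.
The 4-cycle (worlds s,t,u,v with s→t→u→v→s) is antisymmetric. Sending even-indexed worlds to a and odd-indexed worlds to b is a surjective bounded morphism onto the two-world frame with a↔b, which is not antisymmetric.
So no modal formula (or set of formulas) defines exactly the antisymmetric frames.

Not definable by any modal formula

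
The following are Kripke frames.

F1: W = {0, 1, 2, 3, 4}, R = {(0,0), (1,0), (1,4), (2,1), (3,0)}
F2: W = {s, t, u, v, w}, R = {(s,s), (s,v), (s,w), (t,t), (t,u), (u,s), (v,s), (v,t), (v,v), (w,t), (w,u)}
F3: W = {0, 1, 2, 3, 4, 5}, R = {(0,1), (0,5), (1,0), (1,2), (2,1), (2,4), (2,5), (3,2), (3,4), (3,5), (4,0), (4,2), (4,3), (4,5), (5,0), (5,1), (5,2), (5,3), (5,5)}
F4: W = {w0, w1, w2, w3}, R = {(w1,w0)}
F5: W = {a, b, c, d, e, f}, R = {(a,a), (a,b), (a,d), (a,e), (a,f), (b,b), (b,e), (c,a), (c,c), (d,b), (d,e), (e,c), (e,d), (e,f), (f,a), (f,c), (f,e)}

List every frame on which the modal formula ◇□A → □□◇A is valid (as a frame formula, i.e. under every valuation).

F4

The schema corresponds to a generalized confluence (Geach) condition: ∀x ∀y ∀z ((xRy ∧ xR²z) → ∃w (yRw ∧ zRw)).
F1: fails — 1R4, 1R²0 but no w with 4Rw and 0Rw.
F2: fails — sRs, sR²t but no w* with sRw* and tRw*.
F3: fails — 0R1, 0R²0 but no w with 1Rw and 0Rw.
F4: condition met.
F5: fails — aRb, aR²c but no w with bRw and cRw.
Valid on: F4.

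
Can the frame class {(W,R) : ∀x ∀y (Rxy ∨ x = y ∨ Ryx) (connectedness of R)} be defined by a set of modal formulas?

No

Modal frame validity is preserved under disjoint unions.
Take 2 disjoint single-world reflexive frames: each is trivially connected, but their disjoint union has 2 worlds with no edge between distinct components, so it is not connected.
So the class is not modally definable.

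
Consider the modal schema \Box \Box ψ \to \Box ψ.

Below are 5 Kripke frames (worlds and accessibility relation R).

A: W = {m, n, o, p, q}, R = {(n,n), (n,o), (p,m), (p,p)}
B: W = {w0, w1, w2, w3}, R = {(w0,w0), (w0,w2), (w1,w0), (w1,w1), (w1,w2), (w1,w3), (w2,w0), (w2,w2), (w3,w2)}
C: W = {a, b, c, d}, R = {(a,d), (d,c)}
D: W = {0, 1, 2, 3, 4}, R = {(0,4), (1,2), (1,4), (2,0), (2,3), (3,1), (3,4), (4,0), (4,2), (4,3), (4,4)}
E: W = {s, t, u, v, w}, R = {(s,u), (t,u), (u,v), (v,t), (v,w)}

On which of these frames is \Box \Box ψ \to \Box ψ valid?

Frame correspondent (Sahlqvist): \forall x \forall y (Rxy \to \exists z (Rxz \wedge Rzy)) — i.e. density.
A: holds.
B: holds.
C: fails — Rad but no z with Raz and Rzd.
D: fails — R31 but no z with R3z and Rz1.
E: fails — Ruv but no z with Ruz and Rzv.

A, B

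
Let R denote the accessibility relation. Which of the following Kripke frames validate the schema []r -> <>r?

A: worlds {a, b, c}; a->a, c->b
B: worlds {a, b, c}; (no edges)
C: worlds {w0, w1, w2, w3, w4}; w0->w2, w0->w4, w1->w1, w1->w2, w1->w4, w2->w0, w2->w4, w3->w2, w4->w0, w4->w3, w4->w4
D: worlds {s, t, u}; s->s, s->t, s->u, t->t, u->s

C, D

The schema corresponds to seriality: forall x exists y Rxy.
A: fails — world b has no successor.
B: fails — world a has no successor.
C: condition met.
D: condition met.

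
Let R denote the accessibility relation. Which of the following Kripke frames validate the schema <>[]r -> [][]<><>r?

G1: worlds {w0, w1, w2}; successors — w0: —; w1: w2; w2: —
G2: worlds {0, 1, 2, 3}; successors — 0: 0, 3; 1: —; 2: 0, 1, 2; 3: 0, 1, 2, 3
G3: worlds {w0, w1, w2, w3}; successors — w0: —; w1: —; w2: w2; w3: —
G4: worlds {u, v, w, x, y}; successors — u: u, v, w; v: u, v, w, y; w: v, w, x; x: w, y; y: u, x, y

This is the axiom for a generalized confluence (Geach) condition; its first-order frame correspondent is forall x forall y forall z ((xRy & x R^2 z) -> exists w (yRw & z R^2 w)).
G1: ✓.
G2: fails — 0R0, 0R²1 but no w with 0Rw and 1R²w.
G3: ✓.
G4: ✓.

G1, G3, G4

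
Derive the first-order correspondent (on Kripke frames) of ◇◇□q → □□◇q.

This is a Sahlqvist (Geach-type) schema ◇^2□^1q → □^2◇^1q.
Minimal-valuation argument: fix x; take any y with xR^2y and any z with xR^2z. Set V(q) to the set of worlds R-reachable from y in exactly 1 step. Then □^1q holds at y, so the antecedent holds at x; validity forces ◇^1q at z, giving a w with zR^1w and yR^1w.
First-order correspondent: ∀x ∀y ∀z ((xR²y ∧ xR²z) → ∃w (yRw ∧ zRw)).

∀x ∀y ∀z ((xR²y ∧ xR²z) → ∃w (yRw ∧ zRw))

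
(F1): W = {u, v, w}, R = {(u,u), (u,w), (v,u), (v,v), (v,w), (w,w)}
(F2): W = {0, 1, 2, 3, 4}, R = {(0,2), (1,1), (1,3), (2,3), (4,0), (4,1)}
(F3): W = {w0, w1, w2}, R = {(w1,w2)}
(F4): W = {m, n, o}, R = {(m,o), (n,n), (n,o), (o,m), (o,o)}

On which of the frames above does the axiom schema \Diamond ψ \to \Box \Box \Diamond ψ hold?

(F3)

Frame correspondent (Sahlqvist): \forall x \forall y \forall z ((xRy \wedge x R^2 z) \to \exists w (y = w \wedge zRw)) — i.e. a generalized confluence (Geach) condition.
(F1): fails — uRu, uR²w but no t with u=t and wRt.
(F2): fails — 0R2, 0R²3 but no w with 2=w and 3Rw.
(F3): ✓.
(F4): fails — nRn, nR²m but no w with n=w and mRw.
Valid on: (F3).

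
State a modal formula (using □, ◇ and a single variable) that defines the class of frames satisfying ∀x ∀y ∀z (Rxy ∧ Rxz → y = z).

◇p → □p

The condition is partial functionality. The CD schema ◇p → □p defines it.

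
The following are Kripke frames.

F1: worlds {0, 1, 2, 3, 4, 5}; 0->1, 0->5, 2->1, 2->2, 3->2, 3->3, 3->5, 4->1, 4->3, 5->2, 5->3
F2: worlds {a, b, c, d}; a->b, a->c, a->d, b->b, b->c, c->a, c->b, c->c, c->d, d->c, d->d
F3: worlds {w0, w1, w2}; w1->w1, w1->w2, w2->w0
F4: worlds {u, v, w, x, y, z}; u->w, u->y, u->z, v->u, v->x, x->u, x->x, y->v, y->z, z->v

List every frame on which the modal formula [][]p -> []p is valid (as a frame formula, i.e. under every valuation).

F2

The schema corresponds to density: forall x forall y (Rxy -> exists z (Rxz & Rzy)).
F1: fails — R01 but no z with R0z and Rz1.
F2: satisfies the condition.
F3: fails — Rw2w0 but no z with Rw2z and Rzw0.
F4: fails — Ruw but no t with Rut and Rtw.
Valid on: F2.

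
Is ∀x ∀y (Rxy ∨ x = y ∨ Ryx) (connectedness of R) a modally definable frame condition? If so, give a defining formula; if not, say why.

Modal frame validity is preserved under disjoint unions.
Take 4 disjoint single-world reflexive frames: each is trivially connected, but their disjoint union has 4 worlds with no edge between distinct components, so it is not connected.
So no modal formula (or set of formulas) defines exactly the connected frames.

No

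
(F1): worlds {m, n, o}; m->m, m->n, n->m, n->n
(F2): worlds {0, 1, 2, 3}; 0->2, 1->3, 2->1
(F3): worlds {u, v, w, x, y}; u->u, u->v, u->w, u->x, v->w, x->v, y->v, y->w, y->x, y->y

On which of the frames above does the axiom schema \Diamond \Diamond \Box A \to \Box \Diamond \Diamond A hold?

(F1)

Frame correspondent (Sahlqvist): \forall x \forall y \forall z ((x R^2 y \wedge xRz) \to \exists w (yRw \wedge z R^2 w)) — i.e. a generalized confluence (Geach) condition.
(F1): satisfies the condition.
(F2): fails — 2R²3, 2R1 but no w with 3Rw and 1R²w.
(F3): fails — uR²u, uRv but no t with uRt and vR²t.
Valid on: (F1).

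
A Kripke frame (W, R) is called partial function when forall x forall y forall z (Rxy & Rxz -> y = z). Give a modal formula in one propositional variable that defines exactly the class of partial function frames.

◇s → □s

A defining formula is ◇s → □s (the CD axiom).
Suppose ◇s→□s is valid. Take Rxy, Rxz and set V(s)={y}. Then ◇s at x, so □s at x, so s at z, i.e. z=y.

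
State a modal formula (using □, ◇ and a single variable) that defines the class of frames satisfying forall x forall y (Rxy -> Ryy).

□(□q → q)

A defining formula is □(□q → q) (the T□ axiom).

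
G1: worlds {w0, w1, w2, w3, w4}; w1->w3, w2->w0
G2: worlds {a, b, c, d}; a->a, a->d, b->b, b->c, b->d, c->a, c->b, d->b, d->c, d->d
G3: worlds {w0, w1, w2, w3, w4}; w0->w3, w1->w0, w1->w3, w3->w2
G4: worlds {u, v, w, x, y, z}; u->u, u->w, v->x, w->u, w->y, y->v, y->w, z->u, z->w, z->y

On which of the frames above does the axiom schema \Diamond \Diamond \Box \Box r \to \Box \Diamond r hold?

Frame correspondent (Sahlqvist): \forall x \forall y \forall z ((x R^2 y \wedge xRz) \to \exists w (y R^2 w \wedge zRw)) — i.e. a generalized confluence (Geach) condition.
G1: satisfies the condition.
G2: satisfies the condition.
G3: fails — w0R²w2, w0Rw3 but no w with w2R²w and w3Rw.
G4: fails — wR²v, wRu but no t with vR²t and uRt.
Valid on: G1, G2.

G1, G2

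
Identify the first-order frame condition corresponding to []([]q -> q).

Suppose □(□q→q) is valid. Take Rxy and set V(q)={w : Ryw}. Then at y, □q holds; since □(□q→q) at x, □q→q at y, so q at y, i.e. Ryy.
The converse is a direct semantic check.
Frame condition: forall x forall y (Rxy -> Ryy).

shift-reflexivity: forall x forall y (Rxy -> Ryy)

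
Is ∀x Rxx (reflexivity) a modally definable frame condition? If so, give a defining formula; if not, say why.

Definable; □r → r defines it

This is a Sahlqvist condition; the T axiom □r → r defines it.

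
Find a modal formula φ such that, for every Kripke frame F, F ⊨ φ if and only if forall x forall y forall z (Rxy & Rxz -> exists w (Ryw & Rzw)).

◇□ψ → □◇ψ

This is convergence; the standard corresponding axiom is .2: ◇□ψ → □◇ψ.
Suppose ◇□ψ→□◇ψ is valid. Take Rxy, Rxz and set V(ψ)={w : Ryw}. Then □ψ at y so ◇□ψ at x, so □◇ψ at x, so ◇ψ at z, giving w with Rzw and Ryw.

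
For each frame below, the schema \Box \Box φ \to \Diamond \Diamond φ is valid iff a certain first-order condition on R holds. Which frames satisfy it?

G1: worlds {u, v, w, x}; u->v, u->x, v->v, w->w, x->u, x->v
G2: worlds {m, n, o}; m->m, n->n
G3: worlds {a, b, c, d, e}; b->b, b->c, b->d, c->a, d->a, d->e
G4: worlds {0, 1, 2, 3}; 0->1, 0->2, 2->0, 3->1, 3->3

G1

Frame correspondent (Sahlqvist): \forall x \exists w (x R^2 w \wedge x R^2 w) — i.e. a generalized confluence (Geach) condition.
G1: condition met.
G2: fails — at o but no w with oR²w and oR²w.
G3: fails — at a but no w with aR²w and aR²w.
G4: fails — at 1 but no w with 1R²w and 1R²w.
Valid on: G1.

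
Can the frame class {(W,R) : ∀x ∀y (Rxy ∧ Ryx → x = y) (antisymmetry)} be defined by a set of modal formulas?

Not definable by any modal formula

If a class were modally definable it would be closed under surjective bounded morphisms (Goldblatt–Thomason).
The 4-cycle (worlds a,b,c,d with a→b→c→d→a) is antisymmetric. Sending even-indexed worlds to a and odd-indexed worlds to b is a surjective bounded morphism onto the two-world frame with a↔b, which is not antisymmetric.
So no modal formula (or set of formulas) defines exactly the antisymmetric frames.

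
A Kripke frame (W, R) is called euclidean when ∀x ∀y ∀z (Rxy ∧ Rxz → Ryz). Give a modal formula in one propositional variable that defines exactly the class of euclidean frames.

This is the Euclidean property; the standard corresponding axiom is 5: ◇ψ → □◇ψ.
Suppose ◇ψ→□◇ψ is valid. Take Rxy, Rxz and set V(ψ)={y}. Then ◇ψ at x, so □◇ψ at x, so ◇ψ at z, so some w with Rzw has ψ; w=y, i.e. Rzy. By symmetry of the argument, Ryz.

◇ψ → □◇ψ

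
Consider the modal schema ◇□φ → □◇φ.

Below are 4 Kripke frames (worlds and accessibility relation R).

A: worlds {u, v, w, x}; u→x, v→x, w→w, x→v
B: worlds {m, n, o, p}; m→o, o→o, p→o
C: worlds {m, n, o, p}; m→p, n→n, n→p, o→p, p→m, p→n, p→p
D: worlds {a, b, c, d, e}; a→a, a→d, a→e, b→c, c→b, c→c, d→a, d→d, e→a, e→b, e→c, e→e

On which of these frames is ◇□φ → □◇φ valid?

Frame correspondent (Sahlqvist): ∀x ∀y ∀z (Rxy ∧ Rxz → ∃w (Ryw ∧ Rzw)) — i.e. convergence.
A: satisfies the condition.
B: satisfies the condition.
C: satisfies the condition.
D: fails — Reb and Rea but b and a have no common successor.
Valid on: A, B, C.

A, B, C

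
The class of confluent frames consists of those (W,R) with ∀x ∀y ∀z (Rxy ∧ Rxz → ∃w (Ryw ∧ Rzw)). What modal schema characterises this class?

The condition is convergence. The .2 schema ◇□s → □◇s defines it.

◇□s → □◇s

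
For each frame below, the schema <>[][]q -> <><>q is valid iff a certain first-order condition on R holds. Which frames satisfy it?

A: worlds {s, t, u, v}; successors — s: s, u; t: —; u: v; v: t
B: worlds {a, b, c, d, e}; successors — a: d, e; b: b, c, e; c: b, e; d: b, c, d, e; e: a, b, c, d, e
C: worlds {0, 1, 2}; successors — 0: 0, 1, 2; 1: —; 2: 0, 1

This is the axiom for a generalized confluence (Geach) condition; its first-order frame correspondent is forall x forall y (xRy -> exists w (y R^2 w & x R^2 w)).
A: fails — sRu but no w with uR²w and sR²w.
B: condition met.
C: fails — 0R1 but no w with 1R²w and 0R²w.

B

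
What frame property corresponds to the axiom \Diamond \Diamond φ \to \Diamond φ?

This schema is equivalent to the 4 axiom □φ → □□φ.
Its frame correspondent is transitivity — \forall x \forall y \forall z (Rxy \wedge Ryz \to Rxz).

Transitivity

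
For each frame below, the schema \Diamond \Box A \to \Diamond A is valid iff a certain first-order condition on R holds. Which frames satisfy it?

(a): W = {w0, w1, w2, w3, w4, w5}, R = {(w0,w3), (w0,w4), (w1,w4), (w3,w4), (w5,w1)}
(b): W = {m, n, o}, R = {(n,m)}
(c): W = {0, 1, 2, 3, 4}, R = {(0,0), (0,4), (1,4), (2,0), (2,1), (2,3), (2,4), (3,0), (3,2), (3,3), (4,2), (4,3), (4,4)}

(c)

The schema corresponds to a generalized confluence (Geach) condition: \forall x \forall y (xRy \to \exists w (yRw \wedge xRw)).
(a): fails — w0Rw4 but no w with w4Rw and w0Rw.
(b): fails — nRm but no w with mRw and nRw.
(c): ✓.
Valid on: (c).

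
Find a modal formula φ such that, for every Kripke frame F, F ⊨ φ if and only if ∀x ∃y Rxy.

This is seriality; the standard corresponding axiom is D: □r → ◇r.
Suppose □r→◇r is valid. At any x set V(r)=W. Then □r at x, so ◇r at x, so x has a successor.

□r → ◇r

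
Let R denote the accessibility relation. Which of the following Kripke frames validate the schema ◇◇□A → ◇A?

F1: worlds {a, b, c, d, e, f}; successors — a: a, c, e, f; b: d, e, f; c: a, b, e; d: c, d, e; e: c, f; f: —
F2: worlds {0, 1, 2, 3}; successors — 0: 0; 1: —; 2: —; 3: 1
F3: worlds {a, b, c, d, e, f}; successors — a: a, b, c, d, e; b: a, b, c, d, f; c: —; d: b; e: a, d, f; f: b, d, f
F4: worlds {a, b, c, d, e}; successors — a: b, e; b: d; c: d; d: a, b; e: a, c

F2

Frame correspondent (Sahlqvist): ∀x ∀y (xR²y → ∃w (yRw ∧ xRw)) — i.e. a generalized confluence (Geach) condition.
F1: fails — aR²f but no w with fRw and aRw.
F2: holds.
F3: fails — aR²c but no w with cRw and aRw.
F4: fails — aR²c but no w with cRw and aRw.
Valid on: F2.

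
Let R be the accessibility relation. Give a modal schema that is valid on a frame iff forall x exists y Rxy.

□r → ◇r

A defining formula is □r → ◇r (the D axiom).
Suppose □r→◇r is valid. At any x set V(r)=W. Then □r at x, so ◇r at x, so x has a successor.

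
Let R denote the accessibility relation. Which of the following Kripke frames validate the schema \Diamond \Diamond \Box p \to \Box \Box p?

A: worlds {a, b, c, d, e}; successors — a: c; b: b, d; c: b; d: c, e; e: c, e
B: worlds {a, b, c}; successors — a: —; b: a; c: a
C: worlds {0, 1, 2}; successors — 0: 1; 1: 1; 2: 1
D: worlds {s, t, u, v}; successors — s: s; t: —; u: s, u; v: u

B, C

This is the axiom for a generalized confluence (Geach) condition; its first-order frame correspondent is \forall x \forall y \forall z ((x R^2 y \wedge x R^2 z) \to \exists w (yRw \wedge z = w)).
A: fails — bR²b, bR²c but no w with bRw and c=w.
B: satisfies the condition.
C: satisfies the condition.
D: fails — uR²s, uR²u but no w with sRw and u=w.
Valid on: B, C.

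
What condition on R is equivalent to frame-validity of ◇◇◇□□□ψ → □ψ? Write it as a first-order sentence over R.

This is a Sahlqvist (Geach-type) schema ◇^3□^3ψ → □^1◇^0ψ.
Minimal-valuation argument: fix x; take any y with xR^3y and any z with xR^1z. Set V(ψ) to the set of worlds R-reachable from y in exactly 3 steps. Then □^3ψ holds at y, so the antecedent holds at x; validity forces ◇^0ψ at z, giving a w with zR^0w and yR^3w.
First-order correspondent: ∀x ∀y ∀z ((xR³y ∧ xRz) → ∃w (yR³w ∧ z = w)).

∀x ∀y ∀z ((xR³y ∧ xRz) → ∃w (yR³w ∧ z = w))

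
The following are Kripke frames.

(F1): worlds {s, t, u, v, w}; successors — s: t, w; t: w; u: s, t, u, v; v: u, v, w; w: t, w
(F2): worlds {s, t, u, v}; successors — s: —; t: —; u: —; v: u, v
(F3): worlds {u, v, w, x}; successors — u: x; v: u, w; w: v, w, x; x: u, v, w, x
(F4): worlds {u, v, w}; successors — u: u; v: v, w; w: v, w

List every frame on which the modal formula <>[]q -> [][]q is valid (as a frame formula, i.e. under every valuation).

(F4)

The schema corresponds to a generalized confluence (Geach) condition: forall x forall y forall z ((xRy & x R^2 z) -> exists w (yRw & z = w)).
(F1): fails — sRt, sR²t but no w* with tRw* and t=w*.
(F2): fails — vRu, vR²u but no w with uRw and u=w.
(F3): fails — vRu, vR²v but no t with uRt and v=t.
(F4): condition met.
Valid on: (F4).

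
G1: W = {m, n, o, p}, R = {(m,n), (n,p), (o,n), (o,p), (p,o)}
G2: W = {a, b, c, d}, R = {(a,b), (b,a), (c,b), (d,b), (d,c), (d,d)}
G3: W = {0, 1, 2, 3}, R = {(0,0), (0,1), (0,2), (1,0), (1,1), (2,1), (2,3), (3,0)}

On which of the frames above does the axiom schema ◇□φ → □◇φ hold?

The schema corresponds to convergence: ∀x ∀y ∀z (Rxy ∧ Rxz → ∃w (Ryw ∧ Rzw)).
G1: fails — Ron and Rop but n and p have no common successor.
G2: fails — Rdc and Rdb but c and b have no common successor.
G3: ✓.

G3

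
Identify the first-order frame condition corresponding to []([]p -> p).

This schema is the T□ axiom.
It corresponds to shift-reflexivity: forall x forall y (Rxy -> Ryy).

Shift-reflexivity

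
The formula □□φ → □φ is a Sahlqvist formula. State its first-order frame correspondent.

Suppose □□φ→□φ is valid. Take Rxy and set V(φ)={w : xR²w}. Then □□φ at x, so □φ at x, so φ at y, i.e. ∃z(Rxz∧Rzy).
The converse is a direct semantic check.
So the correspondent is density.

density: ∀x ∀y (Rxy → ∃z (Rxz ∧ Rzy))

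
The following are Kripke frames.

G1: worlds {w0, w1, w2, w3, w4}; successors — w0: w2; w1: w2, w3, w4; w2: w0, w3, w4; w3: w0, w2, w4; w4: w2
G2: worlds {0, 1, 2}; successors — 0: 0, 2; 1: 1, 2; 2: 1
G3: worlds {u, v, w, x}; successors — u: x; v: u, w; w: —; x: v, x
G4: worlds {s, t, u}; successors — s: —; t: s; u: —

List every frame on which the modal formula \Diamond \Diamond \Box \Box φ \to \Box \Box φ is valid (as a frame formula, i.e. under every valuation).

G4

The schema corresponds to a generalized confluence (Geach) condition: \forall x \forall y \forall z ((x R^2 y \wedge x R^2 z) \to \exists w (y R^2 w \wedge z = w)).
G1: fails — w1R²w0, w1R²w2 but no w with w0R²w and w2=w.
G2: fails — 0R²1, 0R²0 but no w with 1R²w and 0=w.
G3: fails — uR²v, uR²v but no t with vR²t and v=t.
G4: holds.
Valid on: G4.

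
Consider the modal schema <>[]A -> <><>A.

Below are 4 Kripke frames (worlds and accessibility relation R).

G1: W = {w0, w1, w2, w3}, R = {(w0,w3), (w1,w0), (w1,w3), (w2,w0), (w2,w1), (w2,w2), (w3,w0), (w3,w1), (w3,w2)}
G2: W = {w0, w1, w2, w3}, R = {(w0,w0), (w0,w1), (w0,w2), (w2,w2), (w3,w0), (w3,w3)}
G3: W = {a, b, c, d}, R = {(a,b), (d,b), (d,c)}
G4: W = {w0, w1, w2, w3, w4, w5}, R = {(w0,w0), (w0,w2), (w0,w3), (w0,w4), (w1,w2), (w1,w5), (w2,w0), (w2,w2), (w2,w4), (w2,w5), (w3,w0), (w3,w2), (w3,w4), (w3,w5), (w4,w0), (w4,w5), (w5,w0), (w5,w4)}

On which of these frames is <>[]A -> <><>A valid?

The schema corresponds to a generalized confluence (Geach) condition: forall x forall y (xRy -> exists w (yRw & x R^2 w)).
G1: satisfies the condition.
G2: fails — w0Rw1 but no w with w1Rw and w0R²w.
G3: fails — aRb but no w with bRw and aR²w.
G4: satisfies the condition.

G1, G4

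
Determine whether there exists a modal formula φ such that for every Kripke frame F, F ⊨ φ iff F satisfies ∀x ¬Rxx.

No — not modally definable

Modal frame validity is preserved under surjective bounded morphisms.
The 3-cycle (worlds w0,w1,w2 with w0→w1→w2→w0) is irreflexive, and the map sending every world to a single reflexive point • is a surjective bounded morphism (forth: every edge maps to (•,•); back: every world has a successor). So any modal formula valid on the 3-cycle is also valid on the reflexive point, which is not irreflexive.
So the class is not modally definable.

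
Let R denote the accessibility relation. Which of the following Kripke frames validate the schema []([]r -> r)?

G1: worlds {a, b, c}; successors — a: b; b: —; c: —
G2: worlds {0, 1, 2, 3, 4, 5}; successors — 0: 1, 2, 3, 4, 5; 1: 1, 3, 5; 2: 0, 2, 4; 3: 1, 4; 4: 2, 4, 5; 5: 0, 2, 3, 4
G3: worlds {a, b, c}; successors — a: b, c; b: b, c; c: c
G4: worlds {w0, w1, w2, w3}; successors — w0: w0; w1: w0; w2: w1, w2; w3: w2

G3

The schema corresponds to shift-reflexivity: forall x forall y (Rxy -> Ryy).
G1: fails — Rab but not Rbb.
G2: fails — R53 but not R33.
G3: holds.
G4: fails — Rw2w1 but not Rw1w1.
Valid on: G3.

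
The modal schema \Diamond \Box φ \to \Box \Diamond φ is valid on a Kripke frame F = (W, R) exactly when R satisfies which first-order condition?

convergence: \forall x \forall y \forall z (Rxy \wedge Rxz \to \exists w (Ryw \wedge Rzw))

Suppose ◇□φ→□◇φ is valid. Take Rxy, Rxz and set V(φ)={w : Ryw}. Then □φ at y so ◇□φ at x, so □◇φ at x, so ◇φ at z, giving w with Rzw and Ryw.
The converse is a direct semantic check.
So the correspondent is convergence.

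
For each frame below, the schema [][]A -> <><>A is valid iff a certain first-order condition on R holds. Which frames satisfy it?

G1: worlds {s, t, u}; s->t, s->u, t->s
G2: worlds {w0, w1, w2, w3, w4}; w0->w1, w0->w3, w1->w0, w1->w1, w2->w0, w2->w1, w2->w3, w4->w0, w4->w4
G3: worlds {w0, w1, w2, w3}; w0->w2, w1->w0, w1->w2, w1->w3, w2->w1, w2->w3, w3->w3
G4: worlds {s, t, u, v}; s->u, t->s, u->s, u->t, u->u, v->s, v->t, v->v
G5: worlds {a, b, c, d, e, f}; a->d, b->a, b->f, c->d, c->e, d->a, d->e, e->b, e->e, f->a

This is the axiom for a generalized confluence (Geach) condition; its first-order frame correspondent is forall x exists w (x R^2 w & x R^2 w).
G1: fails — at u but no w with uR²w and uR²w.
G2: fails — at w3 but no w with w3R²w and w3R²w.
G3: holds.
G4: holds.
G5: holds.

G3, G4, G5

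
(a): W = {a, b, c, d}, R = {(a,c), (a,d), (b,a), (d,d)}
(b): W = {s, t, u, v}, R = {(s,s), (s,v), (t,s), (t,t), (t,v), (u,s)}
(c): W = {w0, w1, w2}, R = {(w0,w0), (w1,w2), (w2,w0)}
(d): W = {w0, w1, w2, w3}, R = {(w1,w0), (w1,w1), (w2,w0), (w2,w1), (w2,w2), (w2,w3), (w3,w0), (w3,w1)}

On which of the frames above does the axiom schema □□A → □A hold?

(b), (d)

This is the axiom for density; its first-order frame correspondent is ∀x ∀y (Rxy → ∃z (Rxz ∧ Rzy)).
(a): fails — Rac but no z with Raz and Rzc.
(b): holds.
(c): fails — Rw1w2 but no z with Rw1z and Rzw2.
(d): holds.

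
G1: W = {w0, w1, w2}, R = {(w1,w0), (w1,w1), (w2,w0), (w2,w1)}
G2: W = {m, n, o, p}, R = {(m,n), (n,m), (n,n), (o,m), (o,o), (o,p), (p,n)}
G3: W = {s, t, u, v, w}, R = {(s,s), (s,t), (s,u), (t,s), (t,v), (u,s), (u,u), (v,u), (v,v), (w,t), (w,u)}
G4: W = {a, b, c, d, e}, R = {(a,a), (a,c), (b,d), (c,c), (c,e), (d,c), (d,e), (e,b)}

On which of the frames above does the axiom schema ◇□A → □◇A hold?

G3

Frame correspondent (Sahlqvist): ∀x ∀y ∀z (Rxy ∧ Rxz → ∃w (Ryw ∧ Rzw)) — i.e. convergence.
G1: fails — Rw1w1 and Rw1w0 but w1 and w0 have no common successor.
G2: fails — Rom and Roo but m and o have no common successor.
G3: ✓.
G4: fails — Rcc and Rce but c and e have no common successor.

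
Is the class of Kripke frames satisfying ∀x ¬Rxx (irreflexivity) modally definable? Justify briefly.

No

If a class were modally definable it would be closed under surjective bounded morphisms (Goldblatt–Thomason).
The 5-cycle (worlds a,b,c,d,e with a→b→c→d→e→a) is irreflexive, and the map sending every world to a single reflexive point • is a surjective bounded morphism (forth: every edge maps to (•,•); back: every world has a successor). So any modal formula valid on the 5-cycle is also valid on the reflexive point, which is not irreflexive.
So the class is not modally definable.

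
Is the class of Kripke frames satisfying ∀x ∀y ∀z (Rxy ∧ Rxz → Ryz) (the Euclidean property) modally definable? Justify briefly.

Definable; ◇r → □◇r defines it

The condition is the Euclidean property. A defining modal formula is ◇r → □◇r.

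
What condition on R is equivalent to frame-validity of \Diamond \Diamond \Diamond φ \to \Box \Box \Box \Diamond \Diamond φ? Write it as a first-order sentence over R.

\forall x \forall y \forall z ((x R^3 y \wedge x R^3 z) \to \exists w (y = w \wedge z R^2 w))

This is a Sahlqvist (Geach-type) schema ◇^3□^0φ → □^3◇^2φ.
Minimal-valuation argument: fix x; take any y with xR^3y and any z with xR^3z. Set V(φ) to the set of worlds R-reachable from y in exactly 0 steps. Then □^0φ holds at y, so the antecedent holds at x; validity forces ◇^2φ at z, giving a w with zR^2w and yR^0w.
First-order correspondent: \forall x \forall y \forall z ((x R^3 y \wedge x R^3 z) \to \exists w (y = w \wedge z R^2 w)).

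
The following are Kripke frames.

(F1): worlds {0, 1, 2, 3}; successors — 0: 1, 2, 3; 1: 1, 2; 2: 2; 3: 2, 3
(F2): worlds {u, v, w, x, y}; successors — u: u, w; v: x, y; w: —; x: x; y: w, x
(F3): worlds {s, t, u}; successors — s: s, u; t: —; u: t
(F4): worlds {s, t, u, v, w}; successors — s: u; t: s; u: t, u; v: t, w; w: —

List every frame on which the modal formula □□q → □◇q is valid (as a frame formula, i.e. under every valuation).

The schema corresponds to a generalized confluence (Geach) condition: ∀x ∀z (xRz → ∃w (xR²w ∧ zRw)).
(F1): holds.
(F2): fails — uRw but no t with uR²t and wRt.
(F3): fails — uRt but no w with uR²w and tRw.
(F4): fails — vRw but no w* with vR²w* and wRw*.

(F1)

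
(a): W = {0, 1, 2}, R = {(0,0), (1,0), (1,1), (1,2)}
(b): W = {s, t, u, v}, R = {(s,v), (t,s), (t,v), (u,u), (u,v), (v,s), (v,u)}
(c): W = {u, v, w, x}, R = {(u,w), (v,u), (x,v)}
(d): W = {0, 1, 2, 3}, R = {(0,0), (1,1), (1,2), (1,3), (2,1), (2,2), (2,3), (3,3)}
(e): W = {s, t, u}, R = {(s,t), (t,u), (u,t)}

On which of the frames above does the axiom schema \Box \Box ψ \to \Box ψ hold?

This is the axiom for density; its first-order frame correspondent is \forall x \forall y (Rxy \to \exists z (Rxz \wedge Rzy)).
(a): condition met.
(b): fails — Rvs but no z with Rvz and Rzs.
(c): fails — Rvu but no z with Rvz and Rzu.
(d): condition met.
(e): fails — Rtu but no z with Rtz and Rzu.
Valid on: (a), (d).

(a), (d)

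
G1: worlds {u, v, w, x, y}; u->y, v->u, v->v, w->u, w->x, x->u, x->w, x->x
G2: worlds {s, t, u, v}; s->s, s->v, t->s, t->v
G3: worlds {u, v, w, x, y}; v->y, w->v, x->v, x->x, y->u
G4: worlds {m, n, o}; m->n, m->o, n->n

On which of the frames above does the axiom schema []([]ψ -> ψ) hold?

none

The schema corresponds to shift-reflexivity: forall x forall y (Rxy -> Ryy).
G1: fails — Rxw but not Rww.
G2: fails — Rsv but not Rvv.
G3: fails — Rvy but not Ryy.
G4: fails — Rmo but not Roo.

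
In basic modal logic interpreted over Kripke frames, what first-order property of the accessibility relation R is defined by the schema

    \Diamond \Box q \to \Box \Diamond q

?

convergence

Suppose ◇□q→□◇q is valid. Take Rxy, Rxz and set V(q)={w : Ryw}. Then □q at y so ◇□q at x, so □◇q at x, so ◇q at z, giving w with Rzw and Ryw.
Conversely, on a frame with convergence the schema holds at every world under every valuation.
So the correspondent is convergence.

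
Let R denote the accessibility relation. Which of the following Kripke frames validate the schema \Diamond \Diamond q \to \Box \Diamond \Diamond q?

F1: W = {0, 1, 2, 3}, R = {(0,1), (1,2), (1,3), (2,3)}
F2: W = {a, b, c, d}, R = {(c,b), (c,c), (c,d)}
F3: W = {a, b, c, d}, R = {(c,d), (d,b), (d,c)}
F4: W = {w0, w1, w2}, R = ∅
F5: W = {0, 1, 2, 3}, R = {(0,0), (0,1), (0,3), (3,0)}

F4

The schema corresponds to a generalized confluence (Geach) condition: \forall x \forall y \forall z ((x R^2 y \wedge xRz) \to \exists w (y = w \wedge z R^2 w)).
F1: fails — 0R²2, 0R1 but no w with 2=w and 1R²w.
F2: fails — cR²b, cRb but no w with b=w and bR²w.
F3: fails — cR²b, cRd but no w with b=w and dR²w.
F4: satisfies the condition.
F5: fails — 0R²0, 0R1 but no w with 0=w and 1R²w.
Valid on: F4.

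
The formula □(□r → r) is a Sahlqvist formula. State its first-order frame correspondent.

Suppose □(□r→r) is valid. Take Rxy and set V(r)={w : Ryw}. Then at y, □r holds; since □(□r→r) at x, □r→r at y, so r at y, i.e. Ryy.
The converse is a direct semantic check.
So the correspondent is shift-reflexivity.

shift-reflexivity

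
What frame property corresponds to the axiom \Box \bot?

This is the Ver axiom.
Its frame correspondent is emptiness of R — \forall x \forall y \neg Rxy.

Emptiness of R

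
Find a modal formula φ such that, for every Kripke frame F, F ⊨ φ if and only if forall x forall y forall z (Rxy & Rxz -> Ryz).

A defining formula is ◇q → □◇q (the 5 axiom).
Suppose ◇q→□◇q is valid. Take Rxy, Rxz and set V(q)={y}. Then ◇q at x, so □◇q at x, so ◇q at z, so some w with Rzw has q; w=y, i.e. Rzy. By symmetry of the argument, Ryz.

◇q → □◇q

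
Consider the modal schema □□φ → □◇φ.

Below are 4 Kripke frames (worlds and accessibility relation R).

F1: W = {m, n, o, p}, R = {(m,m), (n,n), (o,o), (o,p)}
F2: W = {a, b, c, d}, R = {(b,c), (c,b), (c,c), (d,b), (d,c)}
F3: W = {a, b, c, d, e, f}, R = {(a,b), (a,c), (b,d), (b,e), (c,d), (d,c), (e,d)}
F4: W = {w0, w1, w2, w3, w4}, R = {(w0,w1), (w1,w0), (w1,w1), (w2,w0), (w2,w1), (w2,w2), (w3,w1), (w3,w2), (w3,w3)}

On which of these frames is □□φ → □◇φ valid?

F2, F3, F4

Frame correspondent (Sahlqvist): ∀x ∀z (xRz → ∃w (xR²w ∧ zRw)) — i.e. a generalized confluence (Geach) condition.
F1: fails — oRp but no w with oR²w and pRw.
F2: holds.
F3: holds.
F4: holds.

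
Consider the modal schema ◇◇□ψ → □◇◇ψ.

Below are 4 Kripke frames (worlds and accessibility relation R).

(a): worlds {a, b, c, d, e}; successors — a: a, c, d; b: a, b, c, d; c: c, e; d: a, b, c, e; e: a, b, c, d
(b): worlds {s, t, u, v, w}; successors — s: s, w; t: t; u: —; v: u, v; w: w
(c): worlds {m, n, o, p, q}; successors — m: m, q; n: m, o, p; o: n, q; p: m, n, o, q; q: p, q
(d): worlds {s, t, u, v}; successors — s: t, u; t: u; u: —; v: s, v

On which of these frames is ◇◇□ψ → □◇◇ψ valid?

Frame correspondent (Sahlqvist): ∀x ∀y ∀z ((xR²y ∧ xRz) → ∃w (yRw ∧ zR²w)) — i.e. a generalized confluence (Geach) condition.
(a): satisfies the condition.
(b): fails — vR²u, vRu but no w* with uRw* and uR²w*.
(c): satisfies the condition.
(d): fails — sR²u, sRt but no w with uRw and tR²w.
Valid on: (a), (c).

(a), (c)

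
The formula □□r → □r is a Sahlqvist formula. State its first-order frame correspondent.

density

This schema is the C4 axiom.
It corresponds to density: ∀x ∀y (Rxy → ∃z (Rxz ∧ Rzy)).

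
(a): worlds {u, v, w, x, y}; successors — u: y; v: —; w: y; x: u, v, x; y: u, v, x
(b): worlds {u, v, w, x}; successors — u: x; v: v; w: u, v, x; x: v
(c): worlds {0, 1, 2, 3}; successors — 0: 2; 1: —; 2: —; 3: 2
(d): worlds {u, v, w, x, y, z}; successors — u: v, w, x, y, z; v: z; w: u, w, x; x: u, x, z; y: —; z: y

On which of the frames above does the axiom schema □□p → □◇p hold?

(b)

Frame correspondent (Sahlqvist): ∀x ∀z (xRz → ∃w (xR²w ∧ zRw)) — i.e. a generalized confluence (Geach) condition.
(a): fails — xRv but no t with xR²t and vRt.
(b): holds.
(c): fails — 0R2 but no w with 0R²w and 2Rw.
(d): fails — uRy but no t with uR²t and yRt.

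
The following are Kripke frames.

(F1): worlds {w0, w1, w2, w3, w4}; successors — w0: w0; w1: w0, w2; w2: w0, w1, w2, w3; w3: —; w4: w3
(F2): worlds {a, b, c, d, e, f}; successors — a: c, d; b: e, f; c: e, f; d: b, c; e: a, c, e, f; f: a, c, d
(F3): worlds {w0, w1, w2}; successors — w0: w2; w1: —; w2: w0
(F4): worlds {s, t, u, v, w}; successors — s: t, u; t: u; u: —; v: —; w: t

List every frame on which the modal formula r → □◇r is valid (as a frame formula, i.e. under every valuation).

The schema corresponds to symmetry: ∀x ∀y (Rxy → Ryx).
(F1): fails — Rw1w0 but not Rw0w1.
(F2): fails — Rdc but not Rcd.
(F3): satisfies the condition.
(F4): fails — Rsu but not Rus.
Valid on: (F3).

(F3)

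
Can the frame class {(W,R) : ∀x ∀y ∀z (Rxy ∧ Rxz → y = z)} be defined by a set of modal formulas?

Yes: it is partial functionality, defined by the CD schema ◇q → □q.
Suppose ◇q→□q is valid. Take Rxy, Rxz and set V(q)={y}. Then ◇q at x, so □q at x, so q at z, i.e. z=y.

Yes, by ◇q → □q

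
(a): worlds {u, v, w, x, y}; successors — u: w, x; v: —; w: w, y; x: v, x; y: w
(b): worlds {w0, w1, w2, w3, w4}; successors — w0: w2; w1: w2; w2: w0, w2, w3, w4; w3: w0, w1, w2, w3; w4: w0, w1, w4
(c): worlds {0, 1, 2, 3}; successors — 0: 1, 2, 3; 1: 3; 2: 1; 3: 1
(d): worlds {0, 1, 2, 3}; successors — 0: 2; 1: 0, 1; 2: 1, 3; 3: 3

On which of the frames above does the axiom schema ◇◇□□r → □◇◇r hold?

(b)

This is the axiom for a generalized confluence (Geach) condition; its first-order frame correspondent is ∀x ∀y ∀z ((xR²y ∧ xRz) → ∃w (yR²w ∧ zR²w)).
(a): fails — uR²v, uRw but no t with vR²t and wR²t.
(b): ✓.
(c): fails — 0R²1, 0R2 but no w with 1R²w and 2R²w.
(d): fails — 2R²1, 2R3 but no w with 1R²w and 3R²w.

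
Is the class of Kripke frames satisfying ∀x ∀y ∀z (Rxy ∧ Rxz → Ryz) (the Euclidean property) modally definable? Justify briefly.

Yes, by ◇p → □◇p

This is a Sahlqvist condition; the 5 axiom ◇p → □◇p defines it.
Suppose ◇p→□◇p is valid. Take Rxy, Rxz and set V(p)={y}. Then ◇p at x, so □◇p at x, so ◇p at z, so some w with Rzw has p; w=y, i.e. Rzy. By symmetry of the argument, Ryz.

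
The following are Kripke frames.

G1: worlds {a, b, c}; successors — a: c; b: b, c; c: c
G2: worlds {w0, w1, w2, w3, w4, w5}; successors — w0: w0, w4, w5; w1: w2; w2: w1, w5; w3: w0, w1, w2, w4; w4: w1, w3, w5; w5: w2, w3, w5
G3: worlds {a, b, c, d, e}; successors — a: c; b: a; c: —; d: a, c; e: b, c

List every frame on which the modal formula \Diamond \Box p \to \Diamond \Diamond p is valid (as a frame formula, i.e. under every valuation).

G1, G2

Frame correspondent (Sahlqvist): \forall x \forall y (xRy \to \exists w (yRw \wedge x R^2 w)) — i.e. a generalized confluence (Geach) condition.
G1: satisfies the condition.
G2: satisfies the condition.
G3: fails — aRc but no w with cRw and aR²w.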